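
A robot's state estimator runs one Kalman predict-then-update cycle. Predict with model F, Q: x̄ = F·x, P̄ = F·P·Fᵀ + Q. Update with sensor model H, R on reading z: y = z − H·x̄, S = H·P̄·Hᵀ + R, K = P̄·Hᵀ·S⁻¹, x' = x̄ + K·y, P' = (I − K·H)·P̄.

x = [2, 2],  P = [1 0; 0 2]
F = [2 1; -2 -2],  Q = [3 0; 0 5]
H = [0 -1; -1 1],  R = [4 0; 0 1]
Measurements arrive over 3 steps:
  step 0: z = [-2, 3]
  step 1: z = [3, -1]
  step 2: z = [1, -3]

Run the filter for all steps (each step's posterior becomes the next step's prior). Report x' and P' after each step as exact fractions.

step 0: x' = [-191/278, 268/139], P' = [481/278 162/139; 162/139 212/139]
step 1: x' = [-52419/68606, -66543/34303], P' = [115081/68606 37734/34303; 37734/34303 50052/34303]
step 2: x' = [13227206/8141207, -9694327/8141207], P' = [27320341/16282414 8960302/8141207; 8960302/8141207 11881156/8141207]

step 0: x̄ = F·x = [6, -8]
step 0: P̄ = F·P·Fᵀ + Q = [9 -8; -8 17]
step 0: y = z − H·x̄ = [-10, 17]
step 0: S = H·P̄·Hᵀ + R = [21 -25; -25 43]
step 0: K = P̄·Hᵀ·S⁻¹ = [-81/278 -157/278; -53/139 50/139]
step 0: x' = x̄ + K·y = [-191/278, 268/139]
step 0: P' = (I − K·H)·P̄ = [481/278 162/139; 162/139 212/139]
step 1: x̄ = F·x = [77/139, -345/139]
step 1: P̄ = F·P·Fᵀ + Q = [2239/139 -2358/139; -2358/139 3801/139]
step 1: y = z − H·x̄ = [72/139, 283/139]
step 1: S = H·P̄·Hᵀ + R = [4357/139 -6159/139; -6159/139 10895/139]
step 1: K = P̄·Hᵀ·S⁻¹ = [-18867/68606 -39613/68606; -12513/34303 12318/34303]
step 1: x' = x̄ + K·y = [-52419/68606, -66543/34303]
step 1: P' = (I − K·H)·P̄ = [115081/68606 37734/34303; 37734/34303 50052/34303]
step 2: x̄ = F·x = [-118962/34303, 185505/34303]
step 2: P̄ = F·P·Fᵀ + Q = [534059/34303 -556670/34303; -556670/34303 903757/34303]
step 2: y = z − H·x̄ = [219808/34303, -407376/34303]
step 2: S = H·P̄·Hᵀ + R = [1040969/34303 -1460427/34303; -1460427/34303 2585459/34303]
step 2: K = P̄·Hᵀ·S⁻¹ = [-4480151/16282414 -9399737/16282414; -2970289/8141207 2920854/8141207]
step 2: x' = x̄ + K·y = [13227206/8141207, -9694327/8141207]
step 2: P' = (I − K·H)·P̄ = [27320341/16282414 8960302/8141207; 8960302/8141207 11881156/8141207]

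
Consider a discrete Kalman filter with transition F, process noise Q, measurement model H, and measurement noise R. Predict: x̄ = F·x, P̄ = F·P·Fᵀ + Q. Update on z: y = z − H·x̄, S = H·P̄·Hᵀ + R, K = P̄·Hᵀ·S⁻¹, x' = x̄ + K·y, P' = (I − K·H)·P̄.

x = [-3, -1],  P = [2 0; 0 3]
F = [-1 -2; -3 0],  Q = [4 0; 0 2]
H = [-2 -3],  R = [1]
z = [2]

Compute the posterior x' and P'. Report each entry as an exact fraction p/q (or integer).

x' = [-37/25, 9/25]
P' = [2934/325 -1938/325; -1938/325 1316/325]

x̄ = F·x = [5, 9]
P̄ = F·P·Fᵀ + Q = [18 6; 6 20]
y = z − H·x̄ = [39]
S = H·P̄·Hᵀ + R = [325]
K = P̄·Hᵀ·S⁻¹ = [-54/325; -72/325]
x' = x̄ + K·y = [-37/25, 9/25]
P' = (I − K·H)·P̄ = [2934/325 -1938/325; -1938/325 1316/325]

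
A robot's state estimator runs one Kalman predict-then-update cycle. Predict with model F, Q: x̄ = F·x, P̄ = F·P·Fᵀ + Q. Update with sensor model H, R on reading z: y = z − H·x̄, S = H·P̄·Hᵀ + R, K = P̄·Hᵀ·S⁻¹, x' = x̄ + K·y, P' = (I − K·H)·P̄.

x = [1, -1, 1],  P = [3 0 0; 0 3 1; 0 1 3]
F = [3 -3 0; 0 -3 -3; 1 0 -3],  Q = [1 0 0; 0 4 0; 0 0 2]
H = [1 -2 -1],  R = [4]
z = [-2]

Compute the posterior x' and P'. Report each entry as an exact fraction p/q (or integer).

x' = [2504/359, 1520/359, 142/359]
P' = [18520/359 7604/359 3452/359; 7604/359 4180/359 -148/359; 3452/359 -148/359 4092/359]

x̄ = F·x = [6, 0, -2]
P̄ = F·P·Fᵀ + Q = [55 36 18; 36 76 36; 18 36 32]
y = z − H·x̄ = [-10]
S = H·P̄·Hᵀ + R = [359]
K = P̄·Hᵀ·S⁻¹ = [-35/359; -152/359; -86/359]
x' = x̄ + K·y = [2504/359, 1520/359, 142/359]
P' = (I − K·H)·P̄ = [18520/359 7604/359 3452/359; 7604/359 4180/359 -148/359; 3452/359 -148/359 4092/359]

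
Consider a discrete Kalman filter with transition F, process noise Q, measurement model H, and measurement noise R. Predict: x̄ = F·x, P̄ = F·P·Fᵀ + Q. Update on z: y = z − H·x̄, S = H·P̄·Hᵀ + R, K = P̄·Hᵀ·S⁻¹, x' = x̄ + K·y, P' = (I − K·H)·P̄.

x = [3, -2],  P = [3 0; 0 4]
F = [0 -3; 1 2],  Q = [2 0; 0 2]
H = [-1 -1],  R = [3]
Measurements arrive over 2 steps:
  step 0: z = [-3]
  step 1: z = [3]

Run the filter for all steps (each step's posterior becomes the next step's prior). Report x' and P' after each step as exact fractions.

step 0: x' = [4, -4/7], P' = [24 -21; -21 285/14]
step 1: x' = [-11123/1307, 7520/1307], P' = [19559/1307 -14264/1307; -14264/1307 12764/1307]

step 0: x̄ = F·x = [6, -1]
step 0: P̄ = F·P·Fᵀ + Q = [38 -24; -24 21]
step 0: y = z − H·x̄ = [2]
step 0: S = H·P̄·Hᵀ + R = [14]
step 0: K = P̄·Hᵀ·S⁻¹ = [-1; 3/14]
step 0: x' = x̄ + K·y = [4, -4/7]
step 0: P' = (I − K·H)·P̄ = [24 -21; -21 285/14]
step 1: x̄ = F·x = [12/7, 20/7]
step 1: P̄ = F·P·Fᵀ + Q = [2593/14 -414/7; -414/7 164/7]
step 1: y = z − H·x̄ = [53/7]
step 1: S = H·P̄·Hᵀ + R = [1307/14]
step 1: K = P̄·Hᵀ·S⁻¹ = [-1765/1307; 500/1307]
step 1: x' = x̄ + K·y = [-11123/1307, 7520/1307]
step 1: P' = (I − K·H)·P̄ = [19559/1307 -14264/1307; -14264/1307 12764/1307]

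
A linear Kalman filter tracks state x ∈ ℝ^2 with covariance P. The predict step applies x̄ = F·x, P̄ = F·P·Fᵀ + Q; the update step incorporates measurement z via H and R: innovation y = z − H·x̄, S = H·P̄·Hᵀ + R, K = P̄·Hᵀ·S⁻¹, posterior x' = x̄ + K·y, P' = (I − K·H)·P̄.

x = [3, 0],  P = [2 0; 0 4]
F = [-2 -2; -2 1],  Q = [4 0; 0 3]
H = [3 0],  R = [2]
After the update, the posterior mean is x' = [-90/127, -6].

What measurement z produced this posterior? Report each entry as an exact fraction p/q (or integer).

x̄ = F·x = [-6, -6]
P̄ = F·P·Fᵀ + Q = [28 0; 0 15]
S = H·P̄·Hᵀ + R = [254]
K = P̄·Hᵀ·S⁻¹ = [42/127; 0]
x' − x̄ = [672/127, 0] = K·y
y = (KᵀK)⁻¹·Kᵀ·(x' − x̄) = [16]
z = y + H·x̄ = [16] + [-18] = [-2]

z = [-2]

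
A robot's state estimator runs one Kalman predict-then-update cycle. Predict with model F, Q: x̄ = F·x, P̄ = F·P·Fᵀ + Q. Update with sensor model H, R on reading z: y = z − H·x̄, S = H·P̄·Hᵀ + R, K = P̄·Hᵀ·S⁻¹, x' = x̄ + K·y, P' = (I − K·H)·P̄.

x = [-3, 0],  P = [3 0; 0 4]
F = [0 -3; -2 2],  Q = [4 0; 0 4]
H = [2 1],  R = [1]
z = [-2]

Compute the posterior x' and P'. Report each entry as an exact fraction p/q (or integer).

x̄ = F·x = [0, 6]
P̄ = F·P·Fᵀ + Q = [40 -24; -24 32]
y = z − H·x̄ = [-8]
S = H·P̄·Hᵀ + R = [97]
K = P̄·Hᵀ·S⁻¹ = [56/97; -16/97]
x' = x̄ + K·y = [-448/97, 710/97]
P' = (I − K·H)·P̄ = [744/97 -1432/97; -1432/97 2848/97]

x' = [-448/97, 710/97]
P' = [744/97 -1432/97; -1432/97 2848/97]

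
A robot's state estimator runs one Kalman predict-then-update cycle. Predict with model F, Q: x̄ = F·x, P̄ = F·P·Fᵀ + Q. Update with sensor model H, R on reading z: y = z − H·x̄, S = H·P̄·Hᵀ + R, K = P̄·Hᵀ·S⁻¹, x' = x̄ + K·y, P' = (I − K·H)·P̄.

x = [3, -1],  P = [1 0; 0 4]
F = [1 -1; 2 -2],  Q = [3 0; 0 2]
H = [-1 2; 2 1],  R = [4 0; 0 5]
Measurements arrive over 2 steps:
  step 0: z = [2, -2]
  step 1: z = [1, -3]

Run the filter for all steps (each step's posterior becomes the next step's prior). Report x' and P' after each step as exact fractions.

step 0: x̄ = F·x = [4, 8]
step 0: P̄ = F·P·Fᵀ + Q = [8 10; 10 22]
step 0: y = z − H·x̄ = [-10, -18]
step 0: S = H·P̄·Hᵀ + R = [60 58; 58 99]
step 0: K = P̄·Hᵀ·S⁻¹ = [-20/161 54/161; 465/1288 137/644]
step 0: x' = x̄ + K·y = [-128/161, 361/644]
step 0: P' = (I − K·H)·P̄ = [124/161 22/161; 22/161 509/644]
step 1: x̄ = F·x = [-873/644, -873/322]
step 1: P̄ = F·P·Fᵀ + Q = [2761/644 829/322; 829/322 1151/161]
step 1: y = z − H·x̄ = [3263/644, 390/161]
step 1: S = H·P̄·Hᵀ + R = [17121/644 2165/161; 2165/161 6375/161]
step 1: K = P̄·Hᵀ·S⁻¹ = [-2983/22459 36684/112295; 7698/22459 21806/112295]
step 1: x' = x̄ + K·y = [-751/607, -306/607]
step 1: P' = (I − K·H)·P̄ = [17060/22459 2564/22459; 2564/22459 16678/22459]

step 0: x' = [-128/161, 361/644], P' = [124/161 22/161; 22/161 509/644]
step 1: x' = [-751/607, -306/607], P' = [17060/22459 2564/22459; 2564/22459 16678/22459]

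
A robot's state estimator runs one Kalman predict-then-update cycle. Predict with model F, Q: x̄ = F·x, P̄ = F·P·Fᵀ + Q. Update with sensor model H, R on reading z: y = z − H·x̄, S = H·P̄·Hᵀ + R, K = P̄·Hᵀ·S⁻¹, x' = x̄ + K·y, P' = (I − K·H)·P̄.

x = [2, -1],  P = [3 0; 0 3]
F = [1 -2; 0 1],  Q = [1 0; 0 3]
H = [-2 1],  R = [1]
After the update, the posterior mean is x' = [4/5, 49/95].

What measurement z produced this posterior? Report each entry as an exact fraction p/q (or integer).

x̄ = F·x = [4, -1]
P̄ = F·P·Fᵀ + Q = [16 -6; -6 6]
S = H·P̄·Hᵀ + R = [95]
K = P̄·Hᵀ·S⁻¹ = [-2/5; 18/95]
x' − x̄ = [-16/5, 144/95] = K·y
y = (KᵀK)⁻¹·Kᵀ·(x' − x̄) = [8]
z = y + H·x̄ = [8] + [-9] = [-1]

z = [-1]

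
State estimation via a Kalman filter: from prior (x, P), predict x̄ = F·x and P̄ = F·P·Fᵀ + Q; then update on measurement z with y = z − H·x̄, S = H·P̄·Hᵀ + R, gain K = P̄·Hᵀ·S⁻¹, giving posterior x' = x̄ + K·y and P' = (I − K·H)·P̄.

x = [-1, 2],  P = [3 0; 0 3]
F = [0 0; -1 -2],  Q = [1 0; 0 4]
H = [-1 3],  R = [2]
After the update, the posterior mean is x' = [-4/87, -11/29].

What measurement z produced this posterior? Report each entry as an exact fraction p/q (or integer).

x̄ = F·x = [0, -3]
P̄ = F·P·Fᵀ + Q = [1 0; 0 19]
S = H·P̄·Hᵀ + R = [174]
K = P̄·Hᵀ·S⁻¹ = [-1/174; 19/58]
x' − x̄ = [-4/87, 76/29] = K·y
y = (KᵀK)⁻¹·Kᵀ·(x' − x̄) = [8]
z = y + H·x̄ = [8] + [-9] = [-1]

z = [-1]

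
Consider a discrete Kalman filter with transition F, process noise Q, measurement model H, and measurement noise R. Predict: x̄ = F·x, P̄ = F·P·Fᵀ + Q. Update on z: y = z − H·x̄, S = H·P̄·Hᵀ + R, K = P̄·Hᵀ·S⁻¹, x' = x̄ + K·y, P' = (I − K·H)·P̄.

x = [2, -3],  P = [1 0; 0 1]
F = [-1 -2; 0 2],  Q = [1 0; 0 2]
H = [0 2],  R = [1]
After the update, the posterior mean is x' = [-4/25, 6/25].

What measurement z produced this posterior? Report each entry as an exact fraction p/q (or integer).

x̄ = F·x = [4, -6]
P̄ = F·P·Fᵀ + Q = [6 -4; -4 6]
S = H·P̄·Hᵀ + R = [25]
K = P̄·Hᵀ·S⁻¹ = [-8/25; 12/25]
x' − x̄ = [-104/25, 156/25] = K·y
y = (KᵀK)⁻¹·Kᵀ·(x' − x̄) = [13]
z = y + H·x̄ = [13] + [-12] = [1]

z = [1]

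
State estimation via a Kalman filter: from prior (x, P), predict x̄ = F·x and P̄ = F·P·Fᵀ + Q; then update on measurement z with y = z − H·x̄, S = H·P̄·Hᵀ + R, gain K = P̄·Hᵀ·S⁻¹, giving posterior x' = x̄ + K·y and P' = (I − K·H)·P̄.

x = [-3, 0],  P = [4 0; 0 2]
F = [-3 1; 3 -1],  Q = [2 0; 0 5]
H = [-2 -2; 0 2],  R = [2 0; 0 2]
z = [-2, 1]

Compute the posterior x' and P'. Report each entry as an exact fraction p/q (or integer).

x̄ = F·x = [9, -9]
P̄ = F·P·Fᵀ + Q = [40 -38; -38 43]
y = z − H·x̄ = [-2, 19]
S = H·P̄·Hᵀ + R = [30 -20; -20 174]
K = P̄·Hᵀ·S⁻¹ = [-554/1205 -118/241; -1/241 119/241]
x' = x̄ + K·y = [743/1205, 94/241]
P' = (I − K·H)·P̄ = [1144/1205 -118/241; -118/241 119/241]

x' = [743/1205, 94/241]
P' = [1144/1205 -118/241; -118/241 119/241]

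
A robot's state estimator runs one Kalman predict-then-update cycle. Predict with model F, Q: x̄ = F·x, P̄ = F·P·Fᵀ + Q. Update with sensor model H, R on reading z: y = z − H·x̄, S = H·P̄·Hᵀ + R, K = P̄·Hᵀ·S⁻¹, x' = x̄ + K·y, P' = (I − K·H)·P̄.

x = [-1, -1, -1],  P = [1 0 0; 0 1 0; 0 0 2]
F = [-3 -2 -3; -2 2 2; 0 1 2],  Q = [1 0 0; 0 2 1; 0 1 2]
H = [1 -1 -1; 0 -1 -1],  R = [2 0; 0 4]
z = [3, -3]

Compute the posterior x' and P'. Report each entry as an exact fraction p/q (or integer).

x' = [4392/845, 1888/845, 19/845]
P' = [3296/845 1894/845 122/845; 1894/845 2281/845 -417/845; 122/845 -417/845 869/845]

x̄ = F·x = [8, -2, -3]
P̄ = F·P·Fᵀ + Q = [32 -10 -14; -10 18 11; -14 11 11]
y = z − H·x̄ = [-10, -8]
S = H·P̄·Hᵀ + R = [133 75; 75 55]
K = P̄·Hᵀ·S⁻¹ = [128/169 -504/845; 3/169 -466/845; -33/169 -113/845]
x' = x̄ + K·y = [4392/845, 1888/845, 19/845]
P' = (I − K·H)·P̄ = [3296/845 1894/845 122/845; 1894/845 2281/845 -417/845; 122/845 -417/845 869/845]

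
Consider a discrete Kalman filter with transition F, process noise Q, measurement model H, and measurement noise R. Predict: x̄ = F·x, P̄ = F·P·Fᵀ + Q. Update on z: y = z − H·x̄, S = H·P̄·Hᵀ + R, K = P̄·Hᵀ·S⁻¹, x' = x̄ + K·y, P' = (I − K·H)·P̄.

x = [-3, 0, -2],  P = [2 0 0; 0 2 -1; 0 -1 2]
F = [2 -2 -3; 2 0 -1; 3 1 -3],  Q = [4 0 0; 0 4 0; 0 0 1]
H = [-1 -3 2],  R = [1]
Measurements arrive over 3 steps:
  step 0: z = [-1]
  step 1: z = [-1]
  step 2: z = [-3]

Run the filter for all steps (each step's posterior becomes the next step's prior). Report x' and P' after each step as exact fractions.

step 0: x̄ = F·x = [0, -4, -3]
step 0: P̄ = F·P·Fᵀ + Q = [26 12 23; 12 14 19; 23 19 45]
step 0: y = z − H·x̄ = [-7]
step 0: S = H·P̄·Hᵀ + R = [85]
step 0: K = P̄·Hᵀ·S⁻¹ = [-16/85; -16/85; 2/17]
step 0: x' = x̄ + K·y = [112/85, -228/85, -65/17]
step 0: P' = (I − K·H)·P̄ = [1954/85 764/85 423/17; 764/85 934/85 355/17; 423/17 355/17 745/17]
step 1: x̄ = F·x = [331/17, 549/85, 1083/85]
step 1: P̄ = F·P·Fᵀ + Q = [7045/17 513/17 2785/17; 513/17 3421/85 3617/85; 2785/17 3617/85 7994/85]
step 1: y = z − H·x̄ = [1051/85]
step 1: S = H·P̄·Hᵀ + R = [14361/85]
step 1: K = P̄·Hᵀ·S⁻¹ = [-15070/14361; -5594/14361; -8788/14361]
step 1: x' = x̄ + K·y = [93281/14361, 23587/14361, 74315/14361]
step 1: P' = (I − K·H)·P̄ = [3279545/14361 -558419/14361 794609/14361; -558419/14361 209837/14361 32749/14361; 794609/14361 32749/14361 442034/14361]
step 2: x̄ = F·x = [-83557/14361, 112247/14361, 80485/14361]
step 2: P̄ = F·P·Fᵀ + Q = [13318310/14361 10386584/14361 13648690/14361; 10386584/14361 10439222/14361 12702304/14361; 13648690/14361 12702304/14361 15868439/14361]
step 2: y = z − H·x̄ = [16377/4787]
step 2: S = H·P̄·Hᵀ + R = [8685507/4787]
step 2: K = P̄·Hᵀ·S⁻¹ = [-5726894/8685507; -5433214/8685507; -6672908/8685507]
step 2: x' = x̄ + K·y = [-70127633/8685507, 49298995/8685507, 25848227/8685507]
step 2: P' = (I − K·H)·P̄ = [1203560342/8685507 -72733420/2895169 90538778/2895169; -72733420/2895169 146960006/8685507 108623272/8685507; 90538778/2895169 108623272/8685507 295406621/8685507]

step 0: x' = [112/85, -228/85, -65/17], P' = [1954/85 764/85 423/17; 764/85 934/85 355/17; 423/17 355/17 745/17]
step 1: x' = [93281/14361, 23587/14361, 74315/14361], P' = [3279545/14361 -558419/14361 794609/14361; -558419/14361 209837/14361 32749/14361; 794609/14361 32749/14361 442034/14361]
step 2: x' = [-70127633/8685507, 49298995/8685507, 25848227/8685507], P' = [1203560342/8685507 -72733420/2895169 90538778/2895169; -72733420/2895169 146960006/8685507 108623272/8685507; 90538778/2895169 108623272/8685507 295406621/8685507]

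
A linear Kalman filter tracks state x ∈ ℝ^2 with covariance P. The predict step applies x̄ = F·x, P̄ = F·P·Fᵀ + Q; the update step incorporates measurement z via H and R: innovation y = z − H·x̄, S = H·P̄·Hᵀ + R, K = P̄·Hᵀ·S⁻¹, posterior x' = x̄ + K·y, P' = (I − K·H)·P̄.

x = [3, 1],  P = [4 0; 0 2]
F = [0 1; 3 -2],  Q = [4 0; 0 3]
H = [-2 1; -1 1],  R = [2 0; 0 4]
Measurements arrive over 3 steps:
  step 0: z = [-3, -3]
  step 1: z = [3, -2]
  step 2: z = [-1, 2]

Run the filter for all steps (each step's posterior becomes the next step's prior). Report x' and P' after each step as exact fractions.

step 0: x̄ = F·x = [1, 7]
step 0: P̄ = F·P·Fᵀ + Q = [6 -4; -4 47]
step 0: y = z − H·x̄ = [-8, -9]
step 0: S = H·P̄·Hᵀ + R = [89 71; 71 65]
step 0: K = P̄·Hᵀ·S⁻¹ = [-55/124 41/124; -23/372 317/372]
step 0: x' = x̄ + K·y = [195/124, -65/372]
step 0: P' = (I − K·H)·P̄ = [137/62 219/62; 219/62 1291/186]
step 1: x̄ = F·x = [-65/372, 1885/372]
step 1: P̄ = F·P·Fᵀ + Q = [2035/186 -611/186; -611/186 1537/186]
step 1: y = z − H·x̄ = [-29/12, -449/62]
step 1: S = H·P̄·Hᵀ + R = [403/6 40; 40 923/31]
step 1: K = P̄·Hᵀ·S⁻¹ = [-33533/74369 307/2399; -3773/74369 1094/2399]
step 1: x' = x̄ + K·y = [-878/74369, 140358/74369]
step 1: P' = (I − K·H)·P̄ = [105134/74369 143202/74369; 143202/74369 278858/74369]
step 2: x̄ = F·x = [140358/74369, -283350/74369]
step 2: P̄ = F·P·Fᵀ + Q = [576334/74369 -128110/74369; -128110/74369 566321/74369]
step 2: y = z − H·x̄ = [489697/74369, 18466/2399]
step 2: S = H·P̄·Hᵀ + R = [3532835/74369 67849/2399; 67849/2399 54721/2399]
step 2: K = P̄·Hᵀ·S⁻¹ = [-4645609/10548598 1379609/10548598; -438971/10548598 4862537/10548598]
step 2: x' = x̄ + K·y = [-61975/10548598, -5652465/10548598]
step 2: P' = (I − K·H)·P̄ = [7404827/5274299 10164045/5274299; 10164045/5274299 19889119/5274299]

step 0: x' = [195/124, -65/372], P' = [137/62 219/62; 219/62 1291/186]
step 1: x' = [-878/74369, 140358/74369], P' = [105134/74369 143202/74369; 143202/74369 278858/74369]
step 2: x' = [-61975/10548598, -5652465/10548598], P' = [7404827/5274299 10164045/5274299; 10164045/5274299 19889119/5274299]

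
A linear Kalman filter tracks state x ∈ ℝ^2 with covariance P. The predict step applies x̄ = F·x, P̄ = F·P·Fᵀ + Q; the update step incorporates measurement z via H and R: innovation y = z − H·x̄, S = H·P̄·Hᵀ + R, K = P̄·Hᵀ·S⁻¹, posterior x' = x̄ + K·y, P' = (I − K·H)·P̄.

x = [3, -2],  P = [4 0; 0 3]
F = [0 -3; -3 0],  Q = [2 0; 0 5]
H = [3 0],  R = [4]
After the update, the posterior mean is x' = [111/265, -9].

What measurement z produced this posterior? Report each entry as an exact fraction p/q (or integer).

z = [1]

x̄ = F·x = [6, -9]
P̄ = F·P·Fᵀ + Q = [29 0; 0 41]
S = H·P̄·Hᵀ + R = [265]
K = P̄·Hᵀ·S⁻¹ = [87/265; 0]
x' − x̄ = [-1479/265, 0] = K·y
y = (KᵀK)⁻¹·Kᵀ·(x' − x̄) = [-17]
z = y + H·x̄ = [-17] + [18] = [1]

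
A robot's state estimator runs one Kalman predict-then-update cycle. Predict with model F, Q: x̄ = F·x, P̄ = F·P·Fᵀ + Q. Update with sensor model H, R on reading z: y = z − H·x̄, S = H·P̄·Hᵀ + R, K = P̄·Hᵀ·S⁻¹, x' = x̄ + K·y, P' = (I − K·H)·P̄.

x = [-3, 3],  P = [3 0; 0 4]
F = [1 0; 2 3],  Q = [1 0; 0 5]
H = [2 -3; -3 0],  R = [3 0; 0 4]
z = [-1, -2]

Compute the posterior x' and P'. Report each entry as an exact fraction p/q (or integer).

x̄ = F·x = [-3, 3]
P̄ = F·P·Fᵀ + Q = [4 6; 6 53]
y = z − H·x̄ = [14, -11]
S = H·P̄·Hᵀ + R = [424 30; 30 40]
K = P̄·Hᵀ·S⁻¹ = [-2/803 -1197/4015; -267/803 -1611/8030]
x' = x̄ + K·y = [982/4015, 4431/8030]
P' = (I − K·H)·P̄ = [1596/4015 1074/4015; 1074/4015 2051/4015]

x' = [982/4015, 4431/8030]
P' = [1596/4015 1074/4015; 1074/4015 2051/4015]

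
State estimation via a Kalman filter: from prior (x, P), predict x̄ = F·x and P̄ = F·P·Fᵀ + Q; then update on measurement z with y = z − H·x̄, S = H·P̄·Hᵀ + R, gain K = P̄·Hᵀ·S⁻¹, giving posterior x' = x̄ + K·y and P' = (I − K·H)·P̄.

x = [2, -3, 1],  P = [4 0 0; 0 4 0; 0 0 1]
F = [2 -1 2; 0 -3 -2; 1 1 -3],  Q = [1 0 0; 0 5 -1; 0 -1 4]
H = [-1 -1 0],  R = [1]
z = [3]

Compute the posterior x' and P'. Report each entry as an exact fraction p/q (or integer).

x̄ = F·x = [9, 7, -4]
P̄ = F·P·Fᵀ + Q = [25 8 -2; 8 45 -7; -2 -7 21]
y = z − H·x̄ = [19]
S = H·P̄·Hᵀ + R = [87]
K = P̄·Hᵀ·S⁻¹ = [-11/29; -53/87; 3/29]
x' = x̄ + K·y = [52/29, -398/87, -59/29]
P' = (I − K·H)·P̄ = [362/29 -351/29 41/29; -351/29 1106/87 -44/29; 41/29 -44/29 582/29]

x' = [52/29, -398/87, -59/29]
P' = [362/29 -351/29 41/29; -351/29 1106/87 -44/29; 41/29 -44/29 582/29]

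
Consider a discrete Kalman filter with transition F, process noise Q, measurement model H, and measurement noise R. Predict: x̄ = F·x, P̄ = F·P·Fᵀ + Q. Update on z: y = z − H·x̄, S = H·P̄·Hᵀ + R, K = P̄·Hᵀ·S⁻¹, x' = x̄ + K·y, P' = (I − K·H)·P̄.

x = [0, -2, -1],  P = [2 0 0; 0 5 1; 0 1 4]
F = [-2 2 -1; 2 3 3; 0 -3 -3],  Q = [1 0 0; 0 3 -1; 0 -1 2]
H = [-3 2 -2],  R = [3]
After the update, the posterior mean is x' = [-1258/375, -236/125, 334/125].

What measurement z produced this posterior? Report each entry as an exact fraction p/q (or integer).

x̄ = F·x = [-3, -9, 9]
P̄ = F·P·Fᵀ + Q = [29 13 -21; 13 110 -100; -21 -100 101]
S = H·P̄·Hᵀ + R = [1500]
K = P̄·Hᵀ·S⁻¹ = [-19/1500; 127/500; -113/500]
x' − x̄ = [-133/375, 889/125, -791/125] = K·y
y = (KᵀK)⁻¹·Kᵀ·(x' − x̄) = [28]
z = y + H·x̄ = [28] + [-27] = [1]

z = [1]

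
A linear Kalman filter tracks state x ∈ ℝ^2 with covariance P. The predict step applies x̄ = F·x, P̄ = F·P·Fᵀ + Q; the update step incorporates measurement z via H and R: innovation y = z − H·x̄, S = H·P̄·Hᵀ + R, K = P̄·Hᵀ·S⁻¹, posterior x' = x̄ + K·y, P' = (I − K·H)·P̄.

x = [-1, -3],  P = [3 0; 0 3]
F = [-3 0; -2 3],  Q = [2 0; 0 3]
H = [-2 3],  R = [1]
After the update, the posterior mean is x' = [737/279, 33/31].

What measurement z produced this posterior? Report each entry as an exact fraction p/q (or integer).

z = [-2]

x̄ = F·x = [3, -7]
P̄ = F·P·Fᵀ + Q = [29 18; 18 42]
S = H·P̄·Hᵀ + R = [279]
K = P̄·Hᵀ·S⁻¹ = [-4/279; 10/31]
x' − x̄ = [-100/279, 250/31] = K·y
y = (KᵀK)⁻¹·Kᵀ·(x' − x̄) = [25]
z = y + H·x̄ = [25] + [-27] = [-2]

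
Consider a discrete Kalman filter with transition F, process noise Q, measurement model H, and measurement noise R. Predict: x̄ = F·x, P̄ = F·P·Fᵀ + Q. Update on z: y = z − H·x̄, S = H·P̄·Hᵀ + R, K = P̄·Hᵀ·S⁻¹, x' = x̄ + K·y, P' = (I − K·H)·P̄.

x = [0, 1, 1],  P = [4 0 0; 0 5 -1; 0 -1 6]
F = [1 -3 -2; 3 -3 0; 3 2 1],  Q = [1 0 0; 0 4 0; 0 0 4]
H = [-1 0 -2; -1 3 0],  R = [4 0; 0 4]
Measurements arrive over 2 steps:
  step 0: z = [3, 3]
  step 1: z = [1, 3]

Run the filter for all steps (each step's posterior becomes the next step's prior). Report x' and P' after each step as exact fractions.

step 0: x̄ = F·x = [-5, -3, 3]
step 0: P̄ = F·P·Fᵀ + Q = [62 51 -23; 51 85 9; -23 9 62]
step 0: y = z − H·x̄ = [4, 7]
step 0: S = H·P̄·Hᵀ + R = [222 -191; -191 525]
step 0: K = P̄·Hᵀ·S⁻¹ = [8981/80069 17146/80069; 249/7279 2919/7279; -43475/80069 -8191/80069]
step 0: x' = x̄ + K·y = [-244399/80069, -408/7279, 8970/80069]
step 0: P' = (I − K·H)·P̄ = [3547688/80069 109584/7279 -1791806/80069; 109584/7279 40420/7279 -55290/7279; -1791806/80069 -55290/7279 982853/80069]
step 1: x̄ = F·x = [-22625/7279, -719733/80069, -733203/80069]
step 1: P̄ = F·P·Fᵀ + Q = [381559/7279 661932/7279 980730/7279; 661932/7279 14553416/80069 22094352/80069; 980730/7279 22094352/80069 36292293/80069]
step 1: y = z − H·x̄ = [-1635212/80069, 2150531/80069]
step 1: S = H·P̄·Hᵀ + R = [192838717/80069 -128636659/80069; -128636659/80069 91810657/80069]
step 1: K = P̄·Hᵀ·S⁻¹ = [-300536675/3613318713 273419038/3613318713; -47685926/1204439571 410433226/1204439571; -357885709/802959714 -16086931/802959714]
step 1: x' = x̄ + K·y = [750072229/1204439571, 390292825/401479857, -158650285/267653238]
step 1: P' = (I − K·H)·P̄ = [32408599784/3613318713 3722475104/1204439571 -1733691838/401479857; 3722475104/1204439571 596023112/401479857 -196207300/133826619; -1733691838/401479857 -196207300/133826619 136081292/44608873]

step 0: x' = [-244399/80069, -408/7279, 8970/80069], P' = [3547688/80069 109584/7279 -1791806/80069; 109584/7279 40420/7279 -55290/7279; -1791806/80069 -55290/7279 982853/80069]
step 1: x' = [750072229/1204439571, 390292825/401479857, -158650285/267653238], P' = [32408599784/3613318713 3722475104/1204439571 -1733691838/401479857; 3722475104/1204439571 596023112/401479857 -196207300/133826619; -1733691838/401479857 -196207300/133826619 136081292/44608873]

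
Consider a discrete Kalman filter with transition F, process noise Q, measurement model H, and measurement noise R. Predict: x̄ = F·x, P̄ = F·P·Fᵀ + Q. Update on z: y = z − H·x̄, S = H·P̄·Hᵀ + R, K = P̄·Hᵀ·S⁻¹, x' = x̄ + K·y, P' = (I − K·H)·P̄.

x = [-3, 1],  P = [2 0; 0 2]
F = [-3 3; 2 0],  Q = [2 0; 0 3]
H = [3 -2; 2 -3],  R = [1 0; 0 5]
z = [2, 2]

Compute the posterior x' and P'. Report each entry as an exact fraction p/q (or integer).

x̄ = F·x = [12, -6]
P̄ = F·P·Fᵀ + Q = [38 -12; -12 11]
y = z − H·x̄ = [-46, -40]
S = H·P̄·Hᵀ + R = [531 450; 450 400]
K = P̄·Hᵀ·S⁻¹ = [16/33 -73/275; 49/198 -463/1100]
x' = x̄ + K·y = [52/165, -271/495]
P' = (I − K·H)·P̄ = [226/275 817/825; 817/825 13481/9900]

x' = [52/165, -271/495]
P' = [226/275 817/825; 817/825 13481/9900]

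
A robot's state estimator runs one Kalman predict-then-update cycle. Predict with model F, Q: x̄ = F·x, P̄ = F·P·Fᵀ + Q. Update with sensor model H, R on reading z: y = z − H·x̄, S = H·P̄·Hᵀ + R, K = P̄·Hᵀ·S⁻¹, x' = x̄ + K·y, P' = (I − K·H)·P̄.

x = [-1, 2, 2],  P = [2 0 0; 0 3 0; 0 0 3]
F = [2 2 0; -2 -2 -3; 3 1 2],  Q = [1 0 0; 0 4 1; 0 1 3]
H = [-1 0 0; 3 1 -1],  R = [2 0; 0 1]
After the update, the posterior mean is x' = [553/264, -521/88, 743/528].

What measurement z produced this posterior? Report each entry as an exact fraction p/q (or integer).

z = [-2, -1]

x̄ = F·x = [2, -8, 3]
P̄ = F·P·Fᵀ + Q = [21 -20 18; -20 51 -35; 18 -35 36]
S = H·P̄·Hᵀ + R = [23 -25; -25 119]
K = P̄·Hᵀ·S⁻¹ = [-937/1056 25/1056; 505/352 183/352; -2567/2112 -841/2112]
x' − x̄ = [25/264, 183/88, -841/528] = K·y
y = (KᵀK)⁻¹·Kᵀ·(x' − x̄) = [0, 4]
z = y + H·x̄ = [0, 4] + [-2, -5] = [-2, -1]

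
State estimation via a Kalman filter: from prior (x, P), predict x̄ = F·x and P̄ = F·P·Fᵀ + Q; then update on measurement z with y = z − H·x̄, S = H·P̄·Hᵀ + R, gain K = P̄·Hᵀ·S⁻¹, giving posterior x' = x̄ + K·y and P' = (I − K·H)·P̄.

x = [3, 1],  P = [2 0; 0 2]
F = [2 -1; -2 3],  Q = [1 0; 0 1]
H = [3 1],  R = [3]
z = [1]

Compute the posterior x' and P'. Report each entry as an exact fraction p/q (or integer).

x̄ = F·x = [5, -3]
P̄ = F·P·Fᵀ + Q = [11 -14; -14 27]
y = z − H·x̄ = [-11]
S = H·P̄·Hᵀ + R = [45]
K = P̄·Hᵀ·S⁻¹ = [19/45; -1/3]
x' = x̄ + K·y = [16/45, 2/3]
P' = (I − K·H)·P̄ = [134/45 -23/3; -23/3 22]

x' = [16/45, 2/3]
P' = [134/45 -23/3; -23/3 22]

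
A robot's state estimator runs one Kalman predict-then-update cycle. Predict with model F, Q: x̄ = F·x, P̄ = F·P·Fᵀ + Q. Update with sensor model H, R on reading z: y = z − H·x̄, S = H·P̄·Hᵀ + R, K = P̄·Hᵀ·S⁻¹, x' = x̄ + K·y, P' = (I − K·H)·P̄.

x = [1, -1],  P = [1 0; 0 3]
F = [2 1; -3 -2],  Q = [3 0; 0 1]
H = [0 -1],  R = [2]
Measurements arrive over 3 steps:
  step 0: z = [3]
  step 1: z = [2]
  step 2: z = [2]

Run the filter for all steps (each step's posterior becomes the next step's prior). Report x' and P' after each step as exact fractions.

step 0: x' = [2, -17/6], P' = [4 -1; -1 11/6]
step 1: x' = [447/206, -196/103], P' = [905/206 -124/103; -124/103 194/103]
step 2: x' = [14738/7339, -14968/7339], P' = [32471/7339 -8940/7339; -8940/7339 13854/7339]

step 0: x̄ = F·x = [1, -1]
step 0: P̄ = F·P·Fᵀ + Q = [10 -12; -12 22]
step 0: y = z − H·x̄ = [2]
step 0: S = H·P̄·Hᵀ + R = [24]
step 0: K = P̄·Hᵀ·S⁻¹ = [1/2; -11/12]
step 0: x' = x̄ + K·y = [2, -17/6]
step 0: P' = (I − K·H)·P̄ = [4 -1; -1 11/6]
step 1: x̄ = F·x = [7/6, -1/3]
step 1: P̄ = F·P·Fᵀ + Q = [101/6 -62/3; -62/3 97/3]
step 1: y = z − H·x̄ = [5/3]
step 1: S = H·P̄·Hᵀ + R = [103/3]
step 1: K = P̄·Hᵀ·S⁻¹ = [62/103; -97/103]
step 1: x' = x̄ + K·y = [447/206, -196/103]
step 1: P' = (I − K·H)·P̄ = [905/206 -124/103; -124/103 194/103]
step 2: x̄ = F·x = [251/103, -557/206]
step 2: P̄ = F·P·Fᵀ + Q = [1817/103 -2235/103; -2235/103 6927/206]
step 2: y = z − H·x̄ = [-145/206]
step 2: S = H·P̄·Hᵀ + R = [7339/206]
step 2: K = P̄·Hᵀ·S⁻¹ = [4470/7339; -6927/7339]
step 2: x' = x̄ + K·y = [14738/7339, -14968/7339]
step 2: P' = (I − K·H)·P̄ = [32471/7339 -8940/7339; -8940/7339 13854/7339]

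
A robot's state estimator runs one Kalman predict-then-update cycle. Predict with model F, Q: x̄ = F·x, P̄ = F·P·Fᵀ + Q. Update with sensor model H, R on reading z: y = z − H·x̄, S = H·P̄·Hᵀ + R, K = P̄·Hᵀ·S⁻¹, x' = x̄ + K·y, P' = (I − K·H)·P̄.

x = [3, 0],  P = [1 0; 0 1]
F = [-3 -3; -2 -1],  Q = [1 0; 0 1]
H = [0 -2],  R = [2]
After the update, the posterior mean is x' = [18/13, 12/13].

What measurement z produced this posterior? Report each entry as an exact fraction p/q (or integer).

x̄ = F·x = [-9, -6]
P̄ = F·P·Fᵀ + Q = [19 9; 9 6]
S = H·P̄·Hᵀ + R = [26]
K = P̄·Hᵀ·S⁻¹ = [-9/13; -6/13]
x' − x̄ = [135/13, 90/13] = K·y
y = (KᵀK)⁻¹·Kᵀ·(x' − x̄) = [-15]
z = y + H·x̄ = [-15] + [12] = [-3]

z = [-3]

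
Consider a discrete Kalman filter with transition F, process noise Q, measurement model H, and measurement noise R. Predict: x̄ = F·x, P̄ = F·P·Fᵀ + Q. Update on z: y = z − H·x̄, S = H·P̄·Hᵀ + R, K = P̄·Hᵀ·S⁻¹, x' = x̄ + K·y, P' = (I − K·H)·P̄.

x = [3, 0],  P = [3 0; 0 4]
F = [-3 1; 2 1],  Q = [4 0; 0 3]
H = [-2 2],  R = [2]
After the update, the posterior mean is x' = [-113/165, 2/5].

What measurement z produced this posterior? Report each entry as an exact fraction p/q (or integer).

x̄ = F·x = [-9, 6]
P̄ = F·P·Fᵀ + Q = [35 -14; -14 19]
S = H·P̄·Hᵀ + R = [330]
K = P̄·Hᵀ·S⁻¹ = [-49/165; 1/5]
x' − x̄ = [1372/165, -28/5] = K·y
y = (KᵀK)⁻¹·Kᵀ·(x' − x̄) = [-28]
z = y + H·x̄ = [-28] + [30] = [2]

z = [2]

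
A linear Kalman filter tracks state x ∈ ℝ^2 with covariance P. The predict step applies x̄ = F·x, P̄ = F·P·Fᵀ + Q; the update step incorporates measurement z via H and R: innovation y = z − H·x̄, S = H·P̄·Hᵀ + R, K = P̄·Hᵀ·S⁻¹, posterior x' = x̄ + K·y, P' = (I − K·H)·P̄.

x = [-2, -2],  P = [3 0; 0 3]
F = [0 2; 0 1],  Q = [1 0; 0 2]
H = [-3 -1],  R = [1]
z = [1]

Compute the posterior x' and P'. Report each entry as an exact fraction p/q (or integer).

x̄ = F·x = [-4, -2]
P̄ = F·P·Fᵀ + Q = [13 6; 6 5]
y = z − H·x̄ = [-13]
S = H·P̄·Hᵀ + R = [159]
K = P̄·Hᵀ·S⁻¹ = [-15/53; -23/159]
x' = x̄ + K·y = [-17/53, -19/159]
P' = (I − K·H)·P̄ = [14/53 -27/53; -27/53 266/159]

x' = [-17/53, -19/159]
P' = [14/53 -27/53; -27/53 266/159]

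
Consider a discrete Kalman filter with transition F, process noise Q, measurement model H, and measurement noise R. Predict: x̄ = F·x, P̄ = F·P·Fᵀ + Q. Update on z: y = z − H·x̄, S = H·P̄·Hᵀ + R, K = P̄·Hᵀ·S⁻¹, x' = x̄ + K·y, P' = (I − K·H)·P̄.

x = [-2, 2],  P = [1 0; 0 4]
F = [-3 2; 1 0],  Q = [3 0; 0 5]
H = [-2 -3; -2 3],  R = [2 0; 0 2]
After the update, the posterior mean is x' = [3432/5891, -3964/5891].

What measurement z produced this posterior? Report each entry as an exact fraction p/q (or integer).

x̄ = F·x = [10, -2]
P̄ = F·P·Fᵀ + Q = [28 -3; -3 6]
S = H·P̄·Hᵀ + R = [132 58; 58 204]
K = P̄·Hᵀ·S⁻¹ = [-2909/11782 -2927/11782; -960/5891 966/5891]
x' − x̄ = [-55478/5891, 7818/5891] = K·y
y = (KᵀK)⁻¹·Kᵀ·(x' − x̄) = [15, 23]
z = y + H·x̄ = [15, 23] + [-14, -26] = [1, -3]

z = [1, -3]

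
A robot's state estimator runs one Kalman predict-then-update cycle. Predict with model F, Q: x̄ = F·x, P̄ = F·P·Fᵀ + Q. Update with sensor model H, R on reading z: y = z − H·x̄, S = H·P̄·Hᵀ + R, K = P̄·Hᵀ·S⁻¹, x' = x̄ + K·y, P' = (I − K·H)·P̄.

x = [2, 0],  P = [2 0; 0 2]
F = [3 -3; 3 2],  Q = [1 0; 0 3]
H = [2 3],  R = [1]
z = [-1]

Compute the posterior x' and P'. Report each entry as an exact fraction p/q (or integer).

x' = [20/241, -177/482]
P' = [4685/241 -3108/241; -3108/241 4177/482]

x̄ = F·x = [6, 6]
P̄ = F·P·Fᵀ + Q = [37 6; 6 29]
y = z − H·x̄ = [-31]
S = H·P̄·Hᵀ + R = [482]
K = P̄·Hᵀ·S⁻¹ = [46/241; 99/482]
x' = x̄ + K·y = [20/241, -177/482]
P' = (I − K·H)·P̄ = [4685/241 -3108/241; -3108/241 4177/482]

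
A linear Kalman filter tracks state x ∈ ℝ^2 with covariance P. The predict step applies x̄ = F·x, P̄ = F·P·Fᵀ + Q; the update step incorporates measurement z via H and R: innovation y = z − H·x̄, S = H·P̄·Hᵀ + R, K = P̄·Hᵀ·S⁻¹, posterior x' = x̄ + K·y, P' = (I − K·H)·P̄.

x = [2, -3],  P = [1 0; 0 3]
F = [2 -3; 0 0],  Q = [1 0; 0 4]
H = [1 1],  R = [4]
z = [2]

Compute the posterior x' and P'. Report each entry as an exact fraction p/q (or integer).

x̄ = F·x = [13, 0]
P̄ = F·P·Fᵀ + Q = [32 0; 0 4]
y = z − H·x̄ = [-11]
S = H·P̄·Hᵀ + R = [40]
K = P̄·Hᵀ·S⁻¹ = [4/5; 1/10]
x' = x̄ + K·y = [21/5, -11/10]
P' = (I − K·H)·P̄ = [32/5 -16/5; -16/5 18/5]

x' = [21/5, -11/10]
P' = [32/5 -16/5; -16/5 18/5]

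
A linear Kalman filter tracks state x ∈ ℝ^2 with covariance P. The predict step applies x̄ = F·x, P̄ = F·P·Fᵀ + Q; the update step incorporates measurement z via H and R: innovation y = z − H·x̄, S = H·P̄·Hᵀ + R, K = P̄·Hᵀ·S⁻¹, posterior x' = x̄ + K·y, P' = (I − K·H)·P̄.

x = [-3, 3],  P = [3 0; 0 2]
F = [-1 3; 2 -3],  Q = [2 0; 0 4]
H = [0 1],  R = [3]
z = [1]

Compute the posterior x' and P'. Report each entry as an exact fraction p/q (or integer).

x' = [60/37, -11/37]
P' = [275/37 -72/37; -72/37 102/37]

x̄ = F·x = [12, -15]
P̄ = F·P·Fᵀ + Q = [23 -24; -24 34]
y = z − H·x̄ = [16]
S = H·P̄·Hᵀ + R = [37]
K = P̄·Hᵀ·S⁻¹ = [-24/37; 34/37]
x' = x̄ + K·y = [60/37, -11/37]
P' = (I − K·H)·P̄ = [275/37 -72/37; -72/37 102/37]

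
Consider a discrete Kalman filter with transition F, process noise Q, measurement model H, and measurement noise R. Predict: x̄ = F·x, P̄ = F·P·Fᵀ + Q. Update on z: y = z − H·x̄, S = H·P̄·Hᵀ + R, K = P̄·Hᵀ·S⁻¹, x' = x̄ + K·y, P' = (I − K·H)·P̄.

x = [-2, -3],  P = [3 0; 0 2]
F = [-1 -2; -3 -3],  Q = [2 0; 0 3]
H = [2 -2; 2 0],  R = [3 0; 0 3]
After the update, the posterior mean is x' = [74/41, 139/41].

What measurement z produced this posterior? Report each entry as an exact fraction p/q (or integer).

x̄ = F·x = [8, 15]
P̄ = F·P·Fᵀ + Q = [13 21; 21 48]
S = H·P̄·Hᵀ + R = [79 -32; -32 55]
K = P̄·Hᵀ·S⁻¹ = [-16/1107 514/1107; -542/1107 530/1107]
x' − x̄ = [-254/41, -476/41] = K·y
y = (KᵀK)⁻¹·Kᵀ·(x' − x̄) = [11, -13]
z = y + H·x̄ = [11, -13] + [-14, 16] = [-3, 3]

z = [-3, 3]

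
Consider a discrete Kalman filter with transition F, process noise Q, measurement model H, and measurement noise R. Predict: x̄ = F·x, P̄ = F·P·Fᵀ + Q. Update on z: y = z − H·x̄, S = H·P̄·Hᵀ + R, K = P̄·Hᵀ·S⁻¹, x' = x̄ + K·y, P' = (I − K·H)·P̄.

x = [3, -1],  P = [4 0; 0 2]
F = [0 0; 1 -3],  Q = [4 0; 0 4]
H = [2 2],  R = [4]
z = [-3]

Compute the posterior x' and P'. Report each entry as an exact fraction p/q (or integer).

x' = [-30/31, -9/31]
P' = [108/31 -104/31; -104/31 130/31]

x̄ = F·x = [0, 6]
P̄ = F·P·Fᵀ + Q = [4 0; 0 26]
y = z − H·x̄ = [-15]
S = H·P̄·Hᵀ + R = [124]
K = P̄·Hᵀ·S⁻¹ = [2/31; 13/31]
x' = x̄ + K·y = [-30/31, -9/31]
P' = (I − K·H)·P̄ = [108/31 -104/31; -104/31 130/31]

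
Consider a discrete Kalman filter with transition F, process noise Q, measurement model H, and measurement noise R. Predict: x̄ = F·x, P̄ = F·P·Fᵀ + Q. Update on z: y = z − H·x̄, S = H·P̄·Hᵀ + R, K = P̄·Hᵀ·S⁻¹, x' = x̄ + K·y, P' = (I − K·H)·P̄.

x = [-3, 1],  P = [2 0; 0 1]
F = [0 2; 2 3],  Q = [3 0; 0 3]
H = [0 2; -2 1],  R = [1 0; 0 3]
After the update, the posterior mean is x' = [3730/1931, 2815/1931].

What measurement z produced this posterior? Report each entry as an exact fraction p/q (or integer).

x̄ = F·x = [2, -3]
P̄ = F·P·Fᵀ + Q = [7 6; 6 20]
S = H·P̄·Hᵀ + R = [81 16; 16 27]
K = P̄·Hᵀ·S⁻¹ = [452/1931 -840/1931; 952/1931 8/1931]
x' − x̄ = [-132/1931, 8608/1931] = K·y
y = (KᵀK)⁻¹·Kᵀ·(x' − x̄) = [9, 5]
z = y + H·x̄ = [9, 5] + [-6, -7] = [3, -2]

z = [3, -2]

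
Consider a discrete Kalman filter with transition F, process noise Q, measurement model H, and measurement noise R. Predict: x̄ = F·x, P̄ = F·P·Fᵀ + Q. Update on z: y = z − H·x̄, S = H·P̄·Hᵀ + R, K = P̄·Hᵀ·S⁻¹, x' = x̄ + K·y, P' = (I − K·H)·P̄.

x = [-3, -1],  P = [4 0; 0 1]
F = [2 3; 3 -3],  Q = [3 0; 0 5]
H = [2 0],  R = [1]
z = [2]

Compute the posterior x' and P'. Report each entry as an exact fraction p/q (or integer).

x̄ = F·x = [-9, -6]
P̄ = F·P·Fᵀ + Q = [28 15; 15 50]
y = z − H·x̄ = [20]
S = H·P̄·Hᵀ + R = [113]
K = P̄·Hᵀ·S⁻¹ = [56/113; 30/113]
x' = x̄ + K·y = [103/113, -78/113]
P' = (I − K·H)·P̄ = [28/113 15/113; 15/113 4750/113]

x' = [103/113, -78/113]
P' = [28/113 15/113; 15/113 4750/113]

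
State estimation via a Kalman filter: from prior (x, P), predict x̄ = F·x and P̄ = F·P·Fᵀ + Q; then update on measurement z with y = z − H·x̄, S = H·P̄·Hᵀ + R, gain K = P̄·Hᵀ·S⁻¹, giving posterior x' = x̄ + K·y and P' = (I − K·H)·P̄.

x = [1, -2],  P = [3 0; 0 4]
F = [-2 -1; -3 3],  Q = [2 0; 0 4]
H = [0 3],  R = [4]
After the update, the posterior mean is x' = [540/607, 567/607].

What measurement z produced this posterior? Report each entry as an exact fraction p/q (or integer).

x̄ = F·x = [0, -9]
P̄ = F·P·Fᵀ + Q = [18 6; 6 67]
S = H·P̄·Hᵀ + R = [607]
K = P̄·Hᵀ·S⁻¹ = [18/607; 201/607]
x' − x̄ = [540/607, 6030/607] = K·y
y = (KᵀK)⁻¹·Kᵀ·(x' − x̄) = [30]
z = y + H·x̄ = [30] + [-27] = [3]

z = [3]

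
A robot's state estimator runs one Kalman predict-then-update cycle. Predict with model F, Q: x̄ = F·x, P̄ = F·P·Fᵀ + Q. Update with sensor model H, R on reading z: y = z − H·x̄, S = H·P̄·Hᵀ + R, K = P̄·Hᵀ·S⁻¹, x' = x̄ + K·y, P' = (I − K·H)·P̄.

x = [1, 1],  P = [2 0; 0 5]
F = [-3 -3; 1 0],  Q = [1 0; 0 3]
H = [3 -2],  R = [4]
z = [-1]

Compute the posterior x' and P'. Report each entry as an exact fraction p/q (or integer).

x' = [-13/56, 5/24]
P' = [29/14 5/2; 5/2 23/6]

x̄ = F·x = [-6, 1]
P̄ = F·P·Fᵀ + Q = [64 -6; -6 5]
y = z − H·x̄ = [19]
S = H·P̄·Hᵀ + R = [672]
K = P̄·Hᵀ·S⁻¹ = [17/56; -1/24]
x' = x̄ + K·y = [-13/56, 5/24]
P' = (I − K·H)·P̄ = [29/14 5/2; 5/2 23/6]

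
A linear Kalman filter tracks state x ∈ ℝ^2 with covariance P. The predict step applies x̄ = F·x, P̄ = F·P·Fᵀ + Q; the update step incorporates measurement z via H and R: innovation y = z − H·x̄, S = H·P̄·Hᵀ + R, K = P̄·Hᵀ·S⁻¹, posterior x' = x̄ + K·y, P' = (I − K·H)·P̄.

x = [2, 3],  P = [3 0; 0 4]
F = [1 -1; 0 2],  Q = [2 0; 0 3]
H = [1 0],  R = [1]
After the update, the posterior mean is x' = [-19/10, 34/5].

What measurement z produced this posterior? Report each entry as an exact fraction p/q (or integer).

x̄ = F·x = [-1, 6]
P̄ = F·P·Fᵀ + Q = [9 -8; -8 19]
S = H·P̄·Hᵀ + R = [10]
K = P̄·Hᵀ·S⁻¹ = [9/10; -4/5]
x' − x̄ = [-9/10, 4/5] = K·y
y = (KᵀK)⁻¹·Kᵀ·(x' − x̄) = [-1]
z = y + H·x̄ = [-1] + [-1] = [-2]

z = [-2]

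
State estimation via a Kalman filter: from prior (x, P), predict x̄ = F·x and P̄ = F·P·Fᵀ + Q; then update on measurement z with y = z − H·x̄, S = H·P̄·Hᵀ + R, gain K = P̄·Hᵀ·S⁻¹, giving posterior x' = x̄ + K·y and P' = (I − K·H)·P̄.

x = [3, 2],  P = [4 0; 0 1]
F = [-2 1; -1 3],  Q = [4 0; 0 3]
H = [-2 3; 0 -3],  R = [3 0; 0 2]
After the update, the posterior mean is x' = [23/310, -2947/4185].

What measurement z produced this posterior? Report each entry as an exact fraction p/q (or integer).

x̄ = F·x = [-4, 3]
P̄ = F·P·Fᵀ + Q = [21 11; 11 16]
S = H·P̄·Hᵀ + R = [99 -78; -78 146]
K = P̄·Hᵀ·S⁻¹ = [-72/155 -147/310; 26/4185 -454/1395]
x' − x̄ = [1263/310, -15502/4185] = K·y
y = (KᵀK)⁻¹·Kᵀ·(x' − x̄) = [-20, 11]
z = y + H·x̄ = [-20, 11] + [17, -9] = [-3, 2]

z = [-3, 2]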